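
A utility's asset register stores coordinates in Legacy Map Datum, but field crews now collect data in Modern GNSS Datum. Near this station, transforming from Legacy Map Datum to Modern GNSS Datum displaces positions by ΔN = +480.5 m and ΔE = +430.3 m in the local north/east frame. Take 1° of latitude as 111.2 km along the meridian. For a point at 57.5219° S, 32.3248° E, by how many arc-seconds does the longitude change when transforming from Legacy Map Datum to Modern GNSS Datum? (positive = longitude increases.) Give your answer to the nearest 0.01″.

At latitude -57.5219°, cos φ = 0.536977.
1° of longitude at this latitude = 111.2 × cos φ = 59.71 km, so Δλ = 430.3 / 59711.9 = 0.0072063° = 25.943″.

Δλ = 25.94″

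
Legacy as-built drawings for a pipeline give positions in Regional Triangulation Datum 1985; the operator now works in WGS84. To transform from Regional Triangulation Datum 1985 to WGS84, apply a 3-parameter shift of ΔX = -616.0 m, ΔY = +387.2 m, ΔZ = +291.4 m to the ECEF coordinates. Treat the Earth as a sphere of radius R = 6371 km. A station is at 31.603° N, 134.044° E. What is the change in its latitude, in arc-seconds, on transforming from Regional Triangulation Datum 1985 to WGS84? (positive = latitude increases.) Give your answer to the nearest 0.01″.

sin φ = 0.524031, cos φ = 0.851699, sin λ = 0.718806, cos λ = -0.695211.
North component: ΔN = −sin φ cos λ·ΔX − sin φ sin λ·ΔY + cos φ·ΔZ = −(0.524031)(-0.695211)(-616.0) − (0.524031)(0.718806)(387.2) + (0.851699)(291.4) = -122.08 m.
1° of latitude spans πR/180 = 111195 m, so Δφ = -122.08 / 111195 × 3600 = -3.952″.

Δφ = -3.95″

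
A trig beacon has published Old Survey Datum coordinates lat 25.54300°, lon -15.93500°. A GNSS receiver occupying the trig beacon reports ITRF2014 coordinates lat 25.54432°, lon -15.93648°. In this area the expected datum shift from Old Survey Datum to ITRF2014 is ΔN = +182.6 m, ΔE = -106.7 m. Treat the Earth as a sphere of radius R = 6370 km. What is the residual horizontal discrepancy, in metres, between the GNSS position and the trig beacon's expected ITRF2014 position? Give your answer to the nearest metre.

55 m

Observed coordinate differences: Δφ = +0.00132°, Δλ = -0.00148°.
Converting to metres (1° lat = 111177 m, cos φ = 0.902262): observed ΔN = 146.8 m, observed ΔE = -148.5 m.
Subtracting the expected shift leaves a residual of 146.8 − (182.6) = -35.8 m north and -148.5 − (-106.7) = -41.8 m east.
Residual distance = √((-35.8)² + (-41.8)²) = 55.0 m.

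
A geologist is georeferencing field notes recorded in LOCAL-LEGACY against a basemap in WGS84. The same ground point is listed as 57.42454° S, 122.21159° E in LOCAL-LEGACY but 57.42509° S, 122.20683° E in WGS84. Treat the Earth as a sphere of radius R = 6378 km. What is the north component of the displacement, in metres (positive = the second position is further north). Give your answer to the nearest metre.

ΔN = -61 m

Δφ = -57.42509° − -57.42454° = -0.00055°; Δλ = 122.20683° − 122.21159° = -0.00476°.
1° along a meridian = πR/180 = 111317 m.
ΔN = Δφ × 111317 = -61.2 m; ΔE = Δλ × 111317 × cos(-57.42454°) = -0.00476 × 111317 × 0.538410 = -285.3 m.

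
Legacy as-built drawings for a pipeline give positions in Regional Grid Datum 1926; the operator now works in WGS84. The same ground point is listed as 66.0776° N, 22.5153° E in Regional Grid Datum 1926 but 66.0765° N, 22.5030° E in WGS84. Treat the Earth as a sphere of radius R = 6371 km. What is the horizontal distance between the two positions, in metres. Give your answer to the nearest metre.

Δφ = 66.0765° − 66.0776° = -0.0011°; Δλ = 22.5030° − 22.5153° = -0.0123°.
1° along a meridian = πR/180 = 111195 m.
ΔN = Δφ × 111195 = -122.3 m; ΔE = Δλ × 111195 × cos(66.0776°) = -0.0123 × 111195 × 0.405499 = -554.6 m.
Distance = √(ΔE² + ΔN²) = √((-554.6)² + (-122.3)²) = 567.9 m.

568 m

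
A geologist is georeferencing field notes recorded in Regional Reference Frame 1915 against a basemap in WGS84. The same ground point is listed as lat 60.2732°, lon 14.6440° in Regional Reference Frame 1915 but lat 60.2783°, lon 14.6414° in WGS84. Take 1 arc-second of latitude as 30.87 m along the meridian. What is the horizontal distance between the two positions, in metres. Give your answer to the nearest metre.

Δφ = 60.2783° − 60.2732° = +0.0051°; Δλ = 14.6414° − 14.6440° = -0.0026°.
1° of latitude = 3600 × 30.87 = 111132 m.
ΔN = Δφ × 111132 = 566.8 m; ΔE = Δλ × 111132 × cos(60.2732°) = -0.0026 × 111132 × 0.495865 = -143.3 m.
Distance = √(ΔE² + ΔN²) = √((-143.3)² + 566.8²) = 584.6 m.

585 m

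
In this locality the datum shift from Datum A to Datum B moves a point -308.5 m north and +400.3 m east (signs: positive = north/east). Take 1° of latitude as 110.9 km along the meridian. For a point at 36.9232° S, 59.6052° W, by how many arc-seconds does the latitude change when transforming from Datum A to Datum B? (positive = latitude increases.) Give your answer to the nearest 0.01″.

Δφ = -10.01″

1° of latitude = 110.9 km, so Δφ = -308.5 / 110900 = -0.0027818° = -10.014″.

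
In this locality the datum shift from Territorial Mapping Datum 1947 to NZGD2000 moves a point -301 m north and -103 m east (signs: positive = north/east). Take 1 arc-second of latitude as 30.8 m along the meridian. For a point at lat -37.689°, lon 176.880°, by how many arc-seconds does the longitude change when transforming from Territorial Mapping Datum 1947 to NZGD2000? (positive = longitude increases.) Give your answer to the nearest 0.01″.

Δλ = -4.23″

At latitude -37.689°, cos φ = 0.791341.
1″ of longitude at this latitude = 30.80 × cos φ = 24.3733 m, so Δλ = -103.0 / 24.3733 = -4.226″.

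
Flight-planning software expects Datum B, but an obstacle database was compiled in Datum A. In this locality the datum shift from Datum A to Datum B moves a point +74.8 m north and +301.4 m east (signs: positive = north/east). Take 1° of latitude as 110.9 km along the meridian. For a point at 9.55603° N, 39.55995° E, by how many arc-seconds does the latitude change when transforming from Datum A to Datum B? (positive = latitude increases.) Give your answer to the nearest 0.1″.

1° of latitude = 110.9 km, so Δφ = 74.8 / 110900 = 0.0006745° = 2.428″.

Δφ = 2.4″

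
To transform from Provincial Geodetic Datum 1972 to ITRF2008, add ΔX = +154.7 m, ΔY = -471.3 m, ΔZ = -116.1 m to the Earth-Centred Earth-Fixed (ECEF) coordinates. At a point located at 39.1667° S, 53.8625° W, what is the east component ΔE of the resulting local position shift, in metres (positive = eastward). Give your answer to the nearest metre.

At φ = -39.1667°, λ = -53.8625°: sin φ = -0.631579, cos φ = 0.775312, sin λ = -0.807604, cos λ = 0.589725.
ΔE = −sin λ·ΔX + cos λ·ΔY = −(-0.807604)·(154.7) + (0.589725)·(-471.3) = -153.00 m.

ΔE = -153 m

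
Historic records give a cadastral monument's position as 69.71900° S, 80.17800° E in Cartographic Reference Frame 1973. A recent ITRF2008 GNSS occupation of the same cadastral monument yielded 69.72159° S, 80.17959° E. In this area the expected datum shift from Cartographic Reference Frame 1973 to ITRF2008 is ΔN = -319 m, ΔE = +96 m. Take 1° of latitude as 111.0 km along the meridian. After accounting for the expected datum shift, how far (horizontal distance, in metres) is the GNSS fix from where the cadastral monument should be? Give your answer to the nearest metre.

47 m

Observed coordinate differences: Δφ = -0.00259°, Δλ = +0.00159°.
Converting to metres (1° lat = 111000 m, cos φ = 0.346625): observed ΔN = -287.5 m, observed ΔE = 61.2 m.
Subtracting the expected shift leaves a residual of -287.5 − (-319) = 31.5 m north and 61.2 − (96) = -34.8 m east.
Residual distance = √(31.5² + (-34.8)²) = 47.0 m.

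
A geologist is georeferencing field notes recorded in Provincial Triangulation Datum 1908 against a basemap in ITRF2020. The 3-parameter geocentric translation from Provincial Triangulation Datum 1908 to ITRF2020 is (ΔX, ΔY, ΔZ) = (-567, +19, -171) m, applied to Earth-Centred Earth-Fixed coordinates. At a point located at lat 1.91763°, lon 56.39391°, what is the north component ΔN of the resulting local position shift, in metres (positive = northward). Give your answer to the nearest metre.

ΔN = -161 m

The local north axis is (−sin φ cos λ, −sin φ sin λ, cos φ), giving ΔN = 10.501 − 0.530 − 170.904 = -160.93 m.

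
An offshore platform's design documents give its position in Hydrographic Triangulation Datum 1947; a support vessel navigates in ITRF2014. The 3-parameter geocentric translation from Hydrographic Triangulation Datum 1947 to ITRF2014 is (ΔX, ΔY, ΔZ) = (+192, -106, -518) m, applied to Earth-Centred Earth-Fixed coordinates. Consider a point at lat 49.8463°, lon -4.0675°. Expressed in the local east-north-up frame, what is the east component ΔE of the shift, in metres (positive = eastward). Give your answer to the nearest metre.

ΔE = -92 m

At φ = 49.8463°, λ = -4.0675°: sin φ = 0.764317, cos φ = 0.644840, sin λ = -0.070932, cos λ = 0.997481.
ΔE = −sin λ·ΔX + cos λ·ΔY = −(-0.070932)·(192) + (0.997481)·(-106) = -92.11 m.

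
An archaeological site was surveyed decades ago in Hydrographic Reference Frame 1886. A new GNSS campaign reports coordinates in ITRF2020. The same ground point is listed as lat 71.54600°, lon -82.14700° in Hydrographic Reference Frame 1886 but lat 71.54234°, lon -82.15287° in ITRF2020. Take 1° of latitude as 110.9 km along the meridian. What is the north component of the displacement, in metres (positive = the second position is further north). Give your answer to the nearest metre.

Δφ = 71.54234° − 71.54600° = -0.00366°; Δλ = -82.15287° − -82.14700° = -0.00587°.
ΔN = Δφ × 110900 = -405.9 m; ΔE = Δλ × 110900 × cos(71.54600°) = -0.00587 × 110900 × 0.316543 = -206.1 m.

ΔN = -406 m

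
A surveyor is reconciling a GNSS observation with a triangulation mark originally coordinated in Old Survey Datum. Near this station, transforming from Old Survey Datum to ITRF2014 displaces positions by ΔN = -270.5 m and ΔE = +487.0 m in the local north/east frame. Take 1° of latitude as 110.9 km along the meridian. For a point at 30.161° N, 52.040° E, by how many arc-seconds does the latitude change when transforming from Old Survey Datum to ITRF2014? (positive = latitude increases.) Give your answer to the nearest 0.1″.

Δφ = -8.8″

1° of latitude = 110.9 km, so Δφ = -270.5 / 110900 = -0.0024391° = -8.781″.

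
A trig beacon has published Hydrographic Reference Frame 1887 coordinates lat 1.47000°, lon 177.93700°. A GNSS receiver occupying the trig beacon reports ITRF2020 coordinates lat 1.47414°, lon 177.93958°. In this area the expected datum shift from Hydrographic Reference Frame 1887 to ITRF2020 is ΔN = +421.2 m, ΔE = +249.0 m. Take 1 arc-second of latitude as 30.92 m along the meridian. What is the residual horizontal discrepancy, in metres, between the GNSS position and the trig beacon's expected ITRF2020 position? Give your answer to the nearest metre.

Observed coordinate differences: Δφ = +0.00414°, Δλ = +0.00258°.
Converting to metres (1° lat = 111312 m, cos φ = 0.999671): observed ΔN = 460.8 m, observed ΔE = 287.1 m.
Subtracting the expected shift leaves a residual of 460.8 − (421.2) = 39.6 m north and 287.1 − (249.0) = 38.1 m east.
Residual distance = √(39.6² + 38.1²) = 55.0 m.

55 m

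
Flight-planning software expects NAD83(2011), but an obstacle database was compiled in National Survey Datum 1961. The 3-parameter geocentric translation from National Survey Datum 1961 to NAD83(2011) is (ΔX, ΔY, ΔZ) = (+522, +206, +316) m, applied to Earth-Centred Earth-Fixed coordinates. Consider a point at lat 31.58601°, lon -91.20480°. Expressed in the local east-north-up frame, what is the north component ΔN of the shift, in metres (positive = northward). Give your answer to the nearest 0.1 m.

The local north axis is (−sin φ cos λ, −sin φ sin λ, cos φ), giving ΔN = 5.749 + 107.874 + 269.186 = 382.81 m.

ΔN = 382.8 m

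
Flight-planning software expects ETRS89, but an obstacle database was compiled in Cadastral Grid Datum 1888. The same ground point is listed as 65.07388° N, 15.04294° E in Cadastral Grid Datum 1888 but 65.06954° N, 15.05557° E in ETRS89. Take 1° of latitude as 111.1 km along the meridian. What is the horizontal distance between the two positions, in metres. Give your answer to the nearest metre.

Δφ = 65.06954° − 65.07388° = -0.00434°; Δλ = 15.05557° − 15.04294° = +0.01263°.
ΔN = Δφ × 111100 = -482.2 m; ΔE = Δλ × 111100 × cos(65.07388°) = +0.01263 × 111100 × 0.421449 = 591.4 m.
Distance = √(ΔE² + ΔN²) = √(591.4² + (-482.2)²) = 763.0 m.

763 m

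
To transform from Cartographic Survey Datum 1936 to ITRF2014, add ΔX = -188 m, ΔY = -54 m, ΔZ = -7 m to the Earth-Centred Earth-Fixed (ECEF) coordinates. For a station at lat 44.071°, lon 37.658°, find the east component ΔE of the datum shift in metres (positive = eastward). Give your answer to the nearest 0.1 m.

At φ = 44.071°, λ = 37.658°: sin φ = 0.695549, cos φ = 0.718478, sin λ = 0.610947, cos λ = 0.791672.
ΔE = −sin λ·ΔX + cos λ·ΔY = −(0.610947)·(-188) + (0.791672)·(-54) = 72.11 m.

ΔE = 72.1 m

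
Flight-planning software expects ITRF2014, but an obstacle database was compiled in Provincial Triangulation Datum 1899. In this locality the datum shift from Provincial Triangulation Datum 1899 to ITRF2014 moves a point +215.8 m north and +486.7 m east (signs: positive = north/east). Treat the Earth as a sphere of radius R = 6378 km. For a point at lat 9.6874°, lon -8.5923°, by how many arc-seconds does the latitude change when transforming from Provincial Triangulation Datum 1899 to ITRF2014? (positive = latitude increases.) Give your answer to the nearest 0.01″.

Δφ = 6.98″

On a sphere of radius R, 1 rad of latitude = R, so Δφ = ΔN / R = 215.8 / 6378000 = 3.3835e-05 rad = 6.979″.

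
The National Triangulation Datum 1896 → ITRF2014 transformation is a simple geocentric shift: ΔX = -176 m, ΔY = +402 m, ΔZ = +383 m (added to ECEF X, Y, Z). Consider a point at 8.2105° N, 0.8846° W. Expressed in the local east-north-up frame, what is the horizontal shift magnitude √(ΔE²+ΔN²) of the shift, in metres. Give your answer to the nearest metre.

569 m

At φ = 8.2105°, λ = -0.8846°: sin φ = 0.142810, cos φ = 0.989750, sin λ = -0.015439, cos λ = 0.999881.
ΔE = −sin λ·ΔX + cos λ·ΔY = −(-0.015439)·(-176) + (0.999881)·(402) = 399.23 m.
ΔN = −sin φ cos λ·ΔX − sin φ sin λ·ΔY + cos φ·ΔZ = −(0.142810)(0.999881)(-176) − (0.142810)(-0.015439)(402) + (0.989750)(383) = 405.09 m.
Horizontal magnitude = √(ΔE² + ΔN²) = √(399.23² + 405.09²) = 568.76 m.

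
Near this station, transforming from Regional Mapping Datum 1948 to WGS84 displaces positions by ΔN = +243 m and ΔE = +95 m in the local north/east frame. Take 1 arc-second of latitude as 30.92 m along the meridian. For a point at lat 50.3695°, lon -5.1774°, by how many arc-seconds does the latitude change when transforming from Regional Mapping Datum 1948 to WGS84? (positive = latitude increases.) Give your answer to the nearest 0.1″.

1″ of latitude = 30.92 m, so Δφ = 243.0 / 30.92 = 7.859″.

Δφ = 7.9″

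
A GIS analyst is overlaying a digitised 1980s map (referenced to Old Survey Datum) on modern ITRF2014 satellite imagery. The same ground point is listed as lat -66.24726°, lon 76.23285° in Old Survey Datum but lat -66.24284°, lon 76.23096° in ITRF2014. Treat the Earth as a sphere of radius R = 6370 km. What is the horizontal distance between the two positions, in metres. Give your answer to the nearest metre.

Δφ = -66.24284° − -66.24726° = +0.00442°; Δλ = 76.23096° − 76.23285° = -0.00189°.
1° along a meridian = πR/180 = 111177 m.
ΔN = Δφ × 111177 = 491.4 m; ΔE = Δλ × 111177 × cos(-66.24726°) = -0.00189 × 111177 × 0.402790 = -84.6 m.
Distance = √(ΔE² + ΔN²) = √((-84.6)² + 491.4²) = 498.6 m.

499 m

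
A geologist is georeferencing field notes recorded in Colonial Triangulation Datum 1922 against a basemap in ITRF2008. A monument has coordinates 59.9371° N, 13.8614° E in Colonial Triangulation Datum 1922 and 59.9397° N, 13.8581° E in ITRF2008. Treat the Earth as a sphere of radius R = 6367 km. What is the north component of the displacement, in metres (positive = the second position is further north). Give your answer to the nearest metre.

Δφ = 59.9397° − 59.9371° = +0.0026°; Δλ = 13.8581° − 13.8614° = -0.0033°.
1° along a meridian = πR/180 = 111125 m.
ΔN = Δφ × 111125 = 288.9 m; ΔE = Δλ × 111125 × cos(59.9371°) = -0.0033 × 111125 × 0.500950 = -183.7 m.

ΔN = 289 m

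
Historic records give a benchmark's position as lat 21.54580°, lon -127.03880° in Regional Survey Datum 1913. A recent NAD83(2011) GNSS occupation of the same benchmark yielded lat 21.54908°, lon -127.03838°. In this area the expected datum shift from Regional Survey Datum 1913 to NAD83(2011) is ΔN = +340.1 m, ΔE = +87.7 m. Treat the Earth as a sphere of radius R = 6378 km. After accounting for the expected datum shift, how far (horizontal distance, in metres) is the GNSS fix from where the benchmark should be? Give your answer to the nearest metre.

51 m

Observed coordinate differences: Δφ = +0.00328°, Δλ = +0.00042°.
Converting to metres (1° lat = 111317 m, cos φ = 0.930124): observed ΔN = 365.1 m, observed ΔE = 43.5 m.
Subtracting the expected shift leaves a residual of 365.1 − (340.1) = 25.0 m north and 43.5 − (87.7) = -44.2 m east.
Residual distance = √(25.0² + (-44.2)²) = 50.8 m.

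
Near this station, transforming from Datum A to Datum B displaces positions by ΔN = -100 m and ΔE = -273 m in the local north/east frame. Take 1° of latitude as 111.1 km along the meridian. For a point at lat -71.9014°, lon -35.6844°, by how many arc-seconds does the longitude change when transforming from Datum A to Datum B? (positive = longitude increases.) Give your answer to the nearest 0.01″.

At latitude -71.9014°, cos φ = 0.310653.
1° of longitude at this latitude = 111.1 × cos φ = 34.51 km, so Δλ = -273.0 / 34513.6 = -0.0079099° = -28.476″.

Δλ = -28.48″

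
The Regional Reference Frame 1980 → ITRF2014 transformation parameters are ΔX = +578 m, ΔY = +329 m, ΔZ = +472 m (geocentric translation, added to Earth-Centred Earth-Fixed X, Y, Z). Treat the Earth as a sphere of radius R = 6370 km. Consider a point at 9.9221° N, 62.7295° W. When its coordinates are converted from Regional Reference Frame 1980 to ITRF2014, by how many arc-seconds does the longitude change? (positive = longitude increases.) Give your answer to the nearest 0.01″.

sin φ = 0.172309, cos φ = 0.985043, sin λ = -0.888853, cos λ = 0.458192.
East component: ΔE = −sin λ·ΔX + cos λ·ΔY = −(-0.888853)(578) + (0.458192)(329) = 664.50 m.
1° of latitude spans πR/180 = 111177 m; at latitude φ, 1° of longitude spans that × cos φ = 109514.6 m, so Δλ = 664.50 / 109514.6 × 3600 = 21.844″.

Δλ = 21.84″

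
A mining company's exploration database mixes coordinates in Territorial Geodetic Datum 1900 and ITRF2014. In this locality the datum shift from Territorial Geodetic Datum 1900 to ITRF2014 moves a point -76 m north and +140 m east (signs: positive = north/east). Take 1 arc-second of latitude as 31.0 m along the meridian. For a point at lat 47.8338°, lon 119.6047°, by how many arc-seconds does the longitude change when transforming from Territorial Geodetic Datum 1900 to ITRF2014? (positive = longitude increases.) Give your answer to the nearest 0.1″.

Δλ = 6.7″

At latitude 47.8338°, cos φ = 0.671283.
1″ of longitude at this latitude = 31.00 × cos φ = 20.8098 m, so Δλ = 140.0 / 20.8098 = 6.728″.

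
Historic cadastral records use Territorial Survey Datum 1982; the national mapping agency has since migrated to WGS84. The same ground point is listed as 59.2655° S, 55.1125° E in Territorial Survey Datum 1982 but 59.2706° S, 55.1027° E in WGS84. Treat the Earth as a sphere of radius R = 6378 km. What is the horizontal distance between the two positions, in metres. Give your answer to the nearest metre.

Δφ = -59.2706° − -59.2655° = -0.0051°; Δλ = 55.1027° − 55.1125° = -0.0098°.
1° along a meridian = πR/180 = 111317 m.
ΔN = Δφ × 111317 = -567.7 m; ΔE = Δλ × 111317 × cos(-59.2655°) = -0.0098 × 111317 × 0.511061 = -557.5 m.
Distance = √(ΔE² + ΔN²) = √((-557.5)² + (-567.7)²) = 795.7 m.

796 m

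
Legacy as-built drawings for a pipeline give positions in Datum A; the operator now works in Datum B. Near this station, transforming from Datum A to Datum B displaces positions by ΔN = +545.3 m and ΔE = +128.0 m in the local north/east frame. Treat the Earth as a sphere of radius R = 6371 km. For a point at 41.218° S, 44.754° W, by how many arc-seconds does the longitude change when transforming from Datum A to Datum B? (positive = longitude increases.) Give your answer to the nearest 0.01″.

At latitude -41.218°, cos φ = 0.752208.
One radian of longitude at latitude φ spans R cos φ, so Δλ = ΔE / (R cos φ) = 128.0 / (6371000 × 0.752208) = 2.6709e-05 rad = 5.509″.

Δλ = 5.51″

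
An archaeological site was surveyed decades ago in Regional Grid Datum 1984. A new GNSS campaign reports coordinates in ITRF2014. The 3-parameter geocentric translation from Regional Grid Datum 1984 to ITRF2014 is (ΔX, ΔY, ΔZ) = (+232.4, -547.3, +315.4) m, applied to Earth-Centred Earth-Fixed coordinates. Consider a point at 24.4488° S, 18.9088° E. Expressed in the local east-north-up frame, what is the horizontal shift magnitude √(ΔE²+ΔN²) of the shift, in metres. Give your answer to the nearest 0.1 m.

At φ = -24.4488°, λ = 18.9088°: sin φ = -0.413880, cos φ = 0.910331, sin λ = 0.324063, cos λ = 0.946036.
ΔE = −sin λ·ΔX + cos λ·ΔY = −(0.324063)·(232.4) + (0.946036)·(-547.3) = -593.08 m.
ΔN = −sin φ cos λ·ΔX − sin φ sin λ·ΔY + cos φ·ΔZ = −(-0.413880)(0.946036)(232.4) − (-0.413880)(0.324063)(-547.3) + (0.910331)(315.4) = 304.71 m.
Horizontal magnitude = √(ΔE² + ΔN²) = √((-593.08)² + 304.71²) = 666.77 m.

666.8 m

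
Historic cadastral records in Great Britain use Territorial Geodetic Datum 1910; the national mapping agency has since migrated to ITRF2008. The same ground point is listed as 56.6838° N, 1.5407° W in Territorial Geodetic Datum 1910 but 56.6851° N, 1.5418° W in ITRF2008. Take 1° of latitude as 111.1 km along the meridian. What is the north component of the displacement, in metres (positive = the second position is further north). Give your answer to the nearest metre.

Δφ = 56.6851° − 56.6838° = +0.0013°; Δλ = -1.5418° − -1.5407° = -0.0011°.
ΔN = Δφ × 111100 = 144.4 m; ΔE = Δλ × 111100 × cos(56.6838°) = -0.0011 × 111100 × 0.549259 = -67.1 m.

ΔN = 144 m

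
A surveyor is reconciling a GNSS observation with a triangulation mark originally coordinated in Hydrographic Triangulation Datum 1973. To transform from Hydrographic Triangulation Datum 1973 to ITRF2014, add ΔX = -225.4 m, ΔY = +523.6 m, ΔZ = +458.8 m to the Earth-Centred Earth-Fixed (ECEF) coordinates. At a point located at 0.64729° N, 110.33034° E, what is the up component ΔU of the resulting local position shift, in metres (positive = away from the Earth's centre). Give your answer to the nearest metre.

The local up (radial) axis is (cos φ cos λ, cos φ sin λ, sin φ), giving ΔU = 78.306 + 490.951 + 5.183 = 574.44 m.

ΔU = 574 m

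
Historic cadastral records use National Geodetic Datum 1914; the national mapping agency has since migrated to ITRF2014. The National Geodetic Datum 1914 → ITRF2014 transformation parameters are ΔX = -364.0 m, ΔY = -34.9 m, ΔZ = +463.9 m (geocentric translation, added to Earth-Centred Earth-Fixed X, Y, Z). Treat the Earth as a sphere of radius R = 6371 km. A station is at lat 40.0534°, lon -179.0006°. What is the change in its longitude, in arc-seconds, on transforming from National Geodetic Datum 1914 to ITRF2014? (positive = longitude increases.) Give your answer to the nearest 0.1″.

sin φ = 0.643501, cos φ = 0.765445, sin λ = -0.017442, cos λ = -0.999848.
East component: ΔE = −sin λ·ΔX + cos λ·ΔY = −(-0.017442)(-364.0) + (-0.999848)(-34.9) = 28.55 m.
1° of latitude spans πR/180 = 111195 m; at latitude φ, 1° of longitude spans that × cos φ = 85113.6 m, so Δλ = 28.55 / 85113.6 × 3600 = 1.207″.

Δλ = 1.2″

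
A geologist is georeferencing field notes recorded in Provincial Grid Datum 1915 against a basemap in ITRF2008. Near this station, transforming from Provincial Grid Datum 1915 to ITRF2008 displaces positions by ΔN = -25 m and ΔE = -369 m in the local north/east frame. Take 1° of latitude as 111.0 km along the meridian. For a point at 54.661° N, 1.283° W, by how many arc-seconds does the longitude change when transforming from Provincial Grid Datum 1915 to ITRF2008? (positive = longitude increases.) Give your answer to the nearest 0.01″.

Δλ = -20.69″

At latitude 54.661°, cos φ = 0.578413.
1° of longitude at this latitude = 111.0 × cos φ = 64.20 km, so Δλ = -369.0 / 64203.8 = -0.0057473° = -20.690″.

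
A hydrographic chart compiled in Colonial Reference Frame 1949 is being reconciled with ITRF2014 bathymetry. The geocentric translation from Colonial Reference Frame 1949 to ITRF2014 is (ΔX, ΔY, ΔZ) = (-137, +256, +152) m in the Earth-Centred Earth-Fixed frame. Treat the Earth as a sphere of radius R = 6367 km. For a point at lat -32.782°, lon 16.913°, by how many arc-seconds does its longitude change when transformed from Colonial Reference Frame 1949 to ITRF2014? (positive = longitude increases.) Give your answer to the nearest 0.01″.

Δλ = 10.97″

sin φ = -0.541444, cos φ = 0.840737, sin λ = 0.290919, cos λ = 0.956748.
East component: ΔE = −sin λ·ΔX + cos λ·ΔY = −(0.290919)(-137) + (0.956748)(256) = 284.78 m.
1° of latitude spans πR/180 = 111125 m; at latitude φ, 1° of longitude spans that × cos φ = 93427.0 m, so Δλ = 284.78 / 93427.0 × 3600 = 10.973″.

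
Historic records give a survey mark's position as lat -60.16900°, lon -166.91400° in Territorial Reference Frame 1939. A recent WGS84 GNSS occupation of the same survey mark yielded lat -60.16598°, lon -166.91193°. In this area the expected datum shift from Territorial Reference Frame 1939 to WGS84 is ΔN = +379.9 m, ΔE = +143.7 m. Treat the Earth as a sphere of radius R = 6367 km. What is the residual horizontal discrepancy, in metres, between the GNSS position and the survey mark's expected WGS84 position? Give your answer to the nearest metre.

53 m

Observed coordinate differences: Δφ = +0.00302°, Δλ = +0.00207°.
Converting to metres (1° lat = 111125 m, cos φ = 0.497443): observed ΔN = 335.6 m, observed ΔE = 114.4 m.
Subtracting the expected shift leaves a residual of 335.6 − (379.9) = -44.3 m north and 114.4 − (143.7) = -29.3 m east.
Residual distance = √((-44.3)² + (-29.3)²) = 53.1 m.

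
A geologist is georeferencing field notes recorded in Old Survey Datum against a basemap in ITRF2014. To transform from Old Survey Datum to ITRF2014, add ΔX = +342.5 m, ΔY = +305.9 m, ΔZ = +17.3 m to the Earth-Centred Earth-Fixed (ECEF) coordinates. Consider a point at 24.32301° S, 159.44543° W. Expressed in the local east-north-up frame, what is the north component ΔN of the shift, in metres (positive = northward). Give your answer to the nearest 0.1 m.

The local north axis is (−sin φ cos λ, −sin φ sin λ, cos φ), giving ΔN = -132.088 − 44.236 + 15.764 = -160.56 m.

ΔN = -160.6 m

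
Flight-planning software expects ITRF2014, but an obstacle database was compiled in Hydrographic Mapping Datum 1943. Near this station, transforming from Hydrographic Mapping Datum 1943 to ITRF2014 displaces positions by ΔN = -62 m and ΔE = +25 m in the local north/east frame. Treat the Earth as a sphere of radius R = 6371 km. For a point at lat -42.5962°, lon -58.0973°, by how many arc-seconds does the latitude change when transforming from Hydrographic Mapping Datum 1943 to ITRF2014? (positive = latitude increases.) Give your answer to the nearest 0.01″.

Δφ = -2.01″

On a sphere of radius R, 1 rad of latitude = R, so Δφ = ΔN / R = -62.0 / 6371000 = -9.7316e-06 rad = -2.007″.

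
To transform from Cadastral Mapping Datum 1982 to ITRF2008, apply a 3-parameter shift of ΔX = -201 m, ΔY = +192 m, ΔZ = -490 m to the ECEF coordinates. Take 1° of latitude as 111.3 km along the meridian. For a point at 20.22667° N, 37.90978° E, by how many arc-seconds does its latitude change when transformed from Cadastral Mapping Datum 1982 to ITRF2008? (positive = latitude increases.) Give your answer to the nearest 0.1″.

Δφ = -14.4″

sin φ = 0.345735, cos φ = 0.938332, sin λ = 0.614420, cos λ = 0.788979.
North component: ΔN = −sin φ cos λ·ΔX − sin φ sin λ·ΔY + cos φ·ΔZ = −(0.345735)(0.788979)(-201) − (0.345735)(0.614420)(192) + (0.938332)(-490) = -445.74 m.
1° of latitude spans 111300 m, so Δφ = -445.74 / 111300 × 3600 = -14.417″.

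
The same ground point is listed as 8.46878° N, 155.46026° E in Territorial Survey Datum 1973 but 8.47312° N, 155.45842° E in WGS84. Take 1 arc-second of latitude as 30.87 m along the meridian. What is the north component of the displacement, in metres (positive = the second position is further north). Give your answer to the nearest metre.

Δφ = 8.47312° − 8.46878° = +0.00434°; Δλ = 155.45842° − 155.46026° = -0.00184°.
1° of latitude = 3600 × 30.87 = 111132 m.
ΔN = Δφ × 111132 = 482.3 m; ΔE = Δλ × 111132 × cos(8.46878°) = -0.00184 × 111132 × 0.989096 = -202.3 m.

ΔN = 482 m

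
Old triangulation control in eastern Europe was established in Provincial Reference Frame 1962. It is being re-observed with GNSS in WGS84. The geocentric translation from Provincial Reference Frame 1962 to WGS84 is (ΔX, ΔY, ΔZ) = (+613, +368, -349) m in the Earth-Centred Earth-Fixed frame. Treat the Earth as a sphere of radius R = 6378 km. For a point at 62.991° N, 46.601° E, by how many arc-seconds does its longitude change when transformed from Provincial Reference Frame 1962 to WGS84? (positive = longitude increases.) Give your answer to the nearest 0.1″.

sin φ = 0.890935, cos φ = 0.454130, sin λ = 0.726587, cos λ = 0.687075.
East component: ΔE = −sin λ·ΔX + cos λ·ΔY = −(0.726587)(613) + (0.687075)(368) = -192.55 m.
1° of latitude spans πR/180 = 111317 m; at latitude φ, 1° of longitude spans that × cos φ = 50552.5 m, so Δλ = -192.55 / 50552.5 × 3600 = -13.712″.

Δλ = -13.7″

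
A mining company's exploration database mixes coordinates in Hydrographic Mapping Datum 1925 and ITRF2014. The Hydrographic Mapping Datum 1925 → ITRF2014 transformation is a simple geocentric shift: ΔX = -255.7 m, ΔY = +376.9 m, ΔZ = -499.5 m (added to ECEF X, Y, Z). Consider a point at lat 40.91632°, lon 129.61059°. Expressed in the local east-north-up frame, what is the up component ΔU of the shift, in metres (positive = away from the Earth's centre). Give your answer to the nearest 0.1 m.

The local up (radial) axis is (cos φ cos λ, cos φ sin λ, sin φ), giving ΔU = 123.193 + 219.417 − 327.151 = 15.46 m.

ΔU = 15.5 m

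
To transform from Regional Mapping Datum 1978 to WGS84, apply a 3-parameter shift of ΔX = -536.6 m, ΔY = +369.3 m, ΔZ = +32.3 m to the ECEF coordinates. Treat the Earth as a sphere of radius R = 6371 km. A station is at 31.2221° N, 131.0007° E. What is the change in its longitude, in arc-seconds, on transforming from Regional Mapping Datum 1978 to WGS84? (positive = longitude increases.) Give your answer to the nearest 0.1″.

sin φ = 0.518357, cos φ = 0.855164, sin λ = 0.754702, cos λ = -0.656068.
East component: ΔE = −sin λ·ΔX + cos λ·ΔY = −(0.754702)(-536.6) + (-0.656068)(369.3) = 162.69 m.
1° of latitude spans πR/180 = 111195 m; at latitude φ, 1° of longitude spans that × cos φ = 95089.9 m, so Δλ = 162.69 / 95089.9 × 3600 = 6.159″.

Δλ = 6.2″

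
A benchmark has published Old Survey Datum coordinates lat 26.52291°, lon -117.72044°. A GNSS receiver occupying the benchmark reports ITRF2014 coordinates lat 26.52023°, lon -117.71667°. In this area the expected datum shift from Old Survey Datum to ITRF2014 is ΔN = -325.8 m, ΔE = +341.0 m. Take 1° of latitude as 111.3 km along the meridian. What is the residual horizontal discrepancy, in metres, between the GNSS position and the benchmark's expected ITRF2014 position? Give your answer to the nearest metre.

Observed coordinate differences: Δφ = -0.00268°, Δλ = +0.00377°.
Converting to metres (1° lat = 111300 m, cos φ = 0.894756): observed ΔN = -298.3 m, observed ΔE = 375.4 m.
Subtracting the expected shift leaves a residual of -298.3 − (-325.8) = 27.5 m north and 375.4 − (341.0) = 34.4 m east.
Residual distance = √(27.5² + 34.4²) = 44.1 m.

44 m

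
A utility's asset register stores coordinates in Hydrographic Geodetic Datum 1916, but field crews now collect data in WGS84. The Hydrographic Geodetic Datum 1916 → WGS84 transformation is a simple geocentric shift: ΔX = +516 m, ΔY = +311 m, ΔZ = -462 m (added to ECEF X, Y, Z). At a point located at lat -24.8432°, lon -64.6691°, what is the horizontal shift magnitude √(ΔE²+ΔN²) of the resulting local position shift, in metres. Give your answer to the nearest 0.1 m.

At φ = -24.8432°, λ = -64.6691°: sin φ = -0.420136, cos φ = 0.907461, sin λ = -0.903852, cos λ = 0.427845.
ΔE = −sin λ·ΔX + cos λ·ΔY = −(-0.903852)·(516) + (0.427845)·(311) = 599.45 m.
ΔN = −sin φ cos λ·ΔX − sin φ sin λ·ΔY + cos φ·ΔZ = −(-0.420136)(0.427845)(516) − (-0.420136)(-0.903852)(311) + (0.907461)(-462) = -444.59 m.
Horizontal magnitude = √(ΔE² + ΔN²) = √(599.45² + (-444.59)²) = 746.32 m.

746.3 m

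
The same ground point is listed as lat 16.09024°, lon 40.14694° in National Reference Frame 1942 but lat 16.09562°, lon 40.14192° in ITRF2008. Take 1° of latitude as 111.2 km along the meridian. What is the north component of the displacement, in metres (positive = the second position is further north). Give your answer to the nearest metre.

Δφ = 16.09562° − 16.09024° = +0.00538°; Δλ = 40.14192° − 40.14694° = -0.00502°.
ΔN = Δφ × 111200 = 598.3 m; ΔE = Δλ × 111200 × cos(16.09024°) = -0.00502 × 111200 × 0.960826 = -536.4 m.

ΔN = 598 m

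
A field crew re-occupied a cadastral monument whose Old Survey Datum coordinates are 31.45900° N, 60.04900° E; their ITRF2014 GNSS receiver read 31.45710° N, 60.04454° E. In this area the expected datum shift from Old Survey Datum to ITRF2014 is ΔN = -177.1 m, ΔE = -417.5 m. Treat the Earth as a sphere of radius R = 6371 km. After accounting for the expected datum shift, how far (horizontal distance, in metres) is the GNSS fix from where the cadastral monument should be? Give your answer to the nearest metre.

Observed coordinate differences: Δφ = -0.00190°, Δλ = -0.00446°.
Converting to metres (1° lat = 111195 m, cos φ = 0.853014): observed ΔN = -211.3 m, observed ΔE = -423.0 m.
Subtracting the expected shift leaves a residual of -211.3 − (-177.1) = -34.2 m north and -423.0 − (-417.5) = -5.5 m east.
Residual distance = √((-34.2)² + (-5.5)²) = 34.6 m.

35 m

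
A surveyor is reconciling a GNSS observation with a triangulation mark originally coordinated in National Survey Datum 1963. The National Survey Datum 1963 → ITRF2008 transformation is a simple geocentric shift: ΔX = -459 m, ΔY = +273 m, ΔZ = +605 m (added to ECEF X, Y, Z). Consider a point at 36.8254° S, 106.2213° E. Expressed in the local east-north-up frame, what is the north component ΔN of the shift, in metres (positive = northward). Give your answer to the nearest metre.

The local north axis is (−sin φ cos λ, −sin φ sin λ, cos φ), giving ΔN = 76.853 + 157.116 + 484.282 = 718.25 m.

ΔN = 718 m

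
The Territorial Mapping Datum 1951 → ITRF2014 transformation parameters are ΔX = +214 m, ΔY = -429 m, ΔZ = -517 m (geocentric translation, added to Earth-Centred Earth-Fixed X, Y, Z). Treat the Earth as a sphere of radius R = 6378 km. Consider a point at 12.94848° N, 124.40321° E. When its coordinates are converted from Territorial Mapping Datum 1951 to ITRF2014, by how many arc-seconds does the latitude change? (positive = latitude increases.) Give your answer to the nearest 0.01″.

sin φ = 0.224075, cos φ = 0.974572, sin λ = 0.825082, cos λ = -0.565013.
North component: ΔN = −sin φ cos λ·ΔX − sin φ sin λ·ΔY + cos φ·ΔZ = −(0.224075)(-0.565013)(214) − (0.224075)(0.825082)(-429) + (0.974572)(-517) = -397.45 m.
1° of latitude spans πR/180 = 111317 m, so Δφ = -397.45 / 111317 × 3600 = -12.853″.

Δφ = -12.85″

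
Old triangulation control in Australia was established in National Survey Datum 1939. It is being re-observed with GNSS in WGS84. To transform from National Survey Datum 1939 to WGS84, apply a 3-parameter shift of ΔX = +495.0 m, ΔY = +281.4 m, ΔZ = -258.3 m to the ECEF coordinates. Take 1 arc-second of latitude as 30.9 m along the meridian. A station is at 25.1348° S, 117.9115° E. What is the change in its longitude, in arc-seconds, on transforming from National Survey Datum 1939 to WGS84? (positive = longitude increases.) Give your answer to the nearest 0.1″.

sin φ = -0.424749, cos φ = 0.905311, sin λ = 0.883672, cos λ = -0.468107.
East component: ΔE = −sin λ·ΔX + cos λ·ΔY = −(0.883672)(495.0) + (-0.468107)(281.4) = -569.14 m.
1° of latitude spans 3600 × 30.90 = 111240 m; at latitude φ, 1° of longitude spans that × cos φ = 100706.8 m, so Δλ = -569.14 / 100706.8 × 3600 = -20.345″.

Δλ = -20.3″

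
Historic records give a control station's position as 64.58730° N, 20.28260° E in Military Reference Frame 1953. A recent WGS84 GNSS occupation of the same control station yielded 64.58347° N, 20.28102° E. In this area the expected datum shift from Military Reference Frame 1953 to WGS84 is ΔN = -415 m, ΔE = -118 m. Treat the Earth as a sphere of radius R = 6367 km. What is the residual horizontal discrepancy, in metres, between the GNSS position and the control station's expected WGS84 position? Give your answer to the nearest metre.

44 m

Observed coordinate differences: Δφ = -0.00383°, Δλ = -0.00158°.
Converting to metres (1° lat = 111125 m, cos φ = 0.429135): observed ΔN = -425.6 m, observed ΔE = -75.3 m.
Subtracting the expected shift leaves a residual of -425.6 − (-415) = -10.6 m north and -75.3 − (-118) = 42.7 m east.
Residual distance = √((-10.6)² + 42.7²) = 44.0 m.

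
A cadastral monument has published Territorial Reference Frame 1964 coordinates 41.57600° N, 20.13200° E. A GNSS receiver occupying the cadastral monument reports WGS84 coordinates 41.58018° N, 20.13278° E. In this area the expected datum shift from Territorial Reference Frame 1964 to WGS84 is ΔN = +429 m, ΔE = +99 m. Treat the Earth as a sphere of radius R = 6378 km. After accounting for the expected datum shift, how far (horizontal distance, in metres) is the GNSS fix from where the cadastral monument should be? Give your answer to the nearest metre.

Observed coordinate differences: Δφ = +0.00418°, Δλ = +0.00078°.
Converting to metres (1° lat = 111317 m, cos φ = 0.748076): observed ΔN = 465.3 m, observed ΔE = 65.0 m.
Subtracting the expected shift leaves a residual of 465.3 − (429) = 36.3 m north and 65.0 − (99) = -34.0 m east.
Residual distance = √(36.3² + (-34.0)²) = 49.8 m.

50 m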